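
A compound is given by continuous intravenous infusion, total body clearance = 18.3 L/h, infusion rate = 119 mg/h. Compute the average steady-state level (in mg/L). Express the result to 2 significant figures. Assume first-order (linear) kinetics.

At steady state Css = R₀ / CL = 119 / 18.30 = 6.503 mg/L

6.5 mg/L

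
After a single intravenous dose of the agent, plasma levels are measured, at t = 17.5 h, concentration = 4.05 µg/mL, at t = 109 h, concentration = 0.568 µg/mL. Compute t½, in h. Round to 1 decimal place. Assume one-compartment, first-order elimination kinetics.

32.3 h

k = ln(C₁/C₂) / (t₂ − t₁) = ln(4.05/0.568) / (109 − 17.5)
  = 1.964 / 91.50 = 0.02146 h⁻¹
t½ = ln2 / k = 0.693147 / 0.02146 = 32.30 h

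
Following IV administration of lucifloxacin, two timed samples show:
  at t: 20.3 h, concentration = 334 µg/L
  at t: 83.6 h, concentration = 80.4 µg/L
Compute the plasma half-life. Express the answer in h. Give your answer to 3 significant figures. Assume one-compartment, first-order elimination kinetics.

30.8 h

k = ln(C₁/C₂) / (t₂ − t₁) = ln(334/80.4) / (83.6 − 20.3)
  = 1.424 / 63.30 = 0.02250 h⁻¹
t½ = ln2 / k = 0.693147 / 0.02250 = 30.81 h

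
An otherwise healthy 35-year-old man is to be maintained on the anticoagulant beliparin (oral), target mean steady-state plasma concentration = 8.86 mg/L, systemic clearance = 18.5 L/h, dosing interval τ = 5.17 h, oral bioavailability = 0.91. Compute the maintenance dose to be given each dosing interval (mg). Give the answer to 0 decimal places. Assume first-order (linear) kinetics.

931 mg

At steady state, F × (Dose/τ) = Css × CL.
Dose = Css × CL × τ / F = 8.86 × 18.50 × 5.17 / 0.91 = 931.2 mg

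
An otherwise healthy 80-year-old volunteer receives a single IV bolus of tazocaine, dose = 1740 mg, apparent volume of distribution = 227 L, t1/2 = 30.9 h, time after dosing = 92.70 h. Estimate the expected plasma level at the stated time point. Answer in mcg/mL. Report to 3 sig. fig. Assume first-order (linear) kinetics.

0.958 mcg/mL

C₀ = Dose / Vd = 1740 / 227 = 7.665 mg/L
k = ln2 / t½ = 0.693147 / 30.9 = 0.02243 h⁻¹
t / t½ = 92.70 / 30.9 = 3 half-lives
C = C₀ × (1/2)^3 = 7.665 × 0.1250 = 0.9581 mg/L
(0.9581 mg/L = 0.9581 mcg/mL)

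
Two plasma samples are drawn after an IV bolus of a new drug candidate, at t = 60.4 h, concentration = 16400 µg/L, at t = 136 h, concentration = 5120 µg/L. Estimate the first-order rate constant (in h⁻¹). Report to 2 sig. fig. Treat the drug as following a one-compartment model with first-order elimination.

k = ln(C₁/C₂) / (t₂ − t₁) = ln(16400/5120) / (136 − 60.4)
  = 1.164 / 75.60 = 0.01540 h⁻¹

0.015 h⁻¹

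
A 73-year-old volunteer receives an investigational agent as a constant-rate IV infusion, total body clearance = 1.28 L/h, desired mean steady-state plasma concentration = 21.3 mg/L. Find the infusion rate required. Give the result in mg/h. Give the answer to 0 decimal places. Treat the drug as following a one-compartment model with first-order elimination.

At steady state, infusion rate R₀ = Css × CL = 21.3 × 1.280 = 27.26 mg/h

27 mg/h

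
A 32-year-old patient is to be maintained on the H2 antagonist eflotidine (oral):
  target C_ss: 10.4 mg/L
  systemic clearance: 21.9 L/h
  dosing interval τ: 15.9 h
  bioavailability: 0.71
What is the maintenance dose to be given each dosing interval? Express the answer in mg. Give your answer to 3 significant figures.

5100 mg

At steady state, F × (Dose/τ) = Css × CL.
Dose = Css × CL × τ / F = 10.4 × 21.90 × 15.9 / 0.71 = 5101 mg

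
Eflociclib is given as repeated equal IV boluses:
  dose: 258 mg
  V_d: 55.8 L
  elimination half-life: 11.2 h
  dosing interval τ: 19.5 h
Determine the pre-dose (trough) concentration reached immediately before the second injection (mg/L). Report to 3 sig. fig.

C₀ per dose = Dose / Vd = 258 / 55.8 = 4.624 mg/L
k = ln2 / t½ = 0.693147 / 11.2 = 0.06189 h⁻¹
Fraction remaining after one interval: r = e^(−kτ) = e^(−0.06189 × 19.5) = 0.2991
Before dose 2, 1 dose has been given (aged 1τ).
C_trough = C₀ × r = 4.624 × 0.2991 = 1.383 mg/L

1.38 mg/L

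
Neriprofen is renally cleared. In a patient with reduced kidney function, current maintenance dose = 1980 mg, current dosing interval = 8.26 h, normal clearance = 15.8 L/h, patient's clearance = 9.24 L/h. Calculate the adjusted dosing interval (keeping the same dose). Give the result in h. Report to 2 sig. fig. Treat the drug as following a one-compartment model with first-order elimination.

To keep the same average steady-state level, dosing rate must scale with clearance.
CL ratio = 9.24 / 15.8 = 0.5848
New interval (same dose) = 8.26 / 0.5848 = 14.12 h

14 h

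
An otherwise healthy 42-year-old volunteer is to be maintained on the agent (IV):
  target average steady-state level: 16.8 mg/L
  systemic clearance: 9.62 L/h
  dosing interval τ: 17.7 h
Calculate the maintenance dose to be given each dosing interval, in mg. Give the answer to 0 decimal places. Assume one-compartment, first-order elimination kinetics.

2861 mg

At steady state, Dose/τ = Css × CL.
Dose = Css × CL × τ = 16.8 × 9.620 × 17.7 = 2861 mg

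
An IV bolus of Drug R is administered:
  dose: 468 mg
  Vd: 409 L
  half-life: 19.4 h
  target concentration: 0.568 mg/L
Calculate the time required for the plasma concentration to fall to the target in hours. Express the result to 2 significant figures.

C₀ = Dose / Vd = 468.0 / 409 = 1.144 mg/L
k = ln2 / t½ = 0.693147 / 19.4 = 0.03573 h⁻¹
t = ln(C₀ / C) / k = ln(1.144 / 0.568) / 0.03573
  = ln(2.014) / 0.03573 = 0.7001 / 0.03573 = 19.59 h

20 h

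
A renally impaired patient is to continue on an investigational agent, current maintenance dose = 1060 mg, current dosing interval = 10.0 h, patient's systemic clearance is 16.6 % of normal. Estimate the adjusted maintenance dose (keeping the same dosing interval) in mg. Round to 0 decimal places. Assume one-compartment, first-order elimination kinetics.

To keep the same average steady-state level, dosing rate must scale with clearance.
CL ratio = 16.6 / 100 = 0.1660
New dose (same interval) = 1060 × 0.1660 = 176.0 mg

176 mg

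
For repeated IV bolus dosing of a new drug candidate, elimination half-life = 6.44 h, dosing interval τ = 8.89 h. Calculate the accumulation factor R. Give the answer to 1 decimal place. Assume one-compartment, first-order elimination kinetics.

k = ln2 / t½ = 0.693147 / 6.44 = 0.1076 h⁻¹
e^(−kτ) = e^(−0.1076 × 8.89) = 0.3842
Accumulation ratio R = 1 / (1 − e^(−kτ)) = 1 / (1 − 0.3842) = 1.624

1.6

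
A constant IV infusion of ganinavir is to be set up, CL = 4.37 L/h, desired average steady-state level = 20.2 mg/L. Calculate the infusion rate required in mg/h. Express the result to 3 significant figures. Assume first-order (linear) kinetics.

At steady state, infusion rate R₀ = Css × CL = 20.2 × 4.370 = 88.27 mg/h

88.3 mg/h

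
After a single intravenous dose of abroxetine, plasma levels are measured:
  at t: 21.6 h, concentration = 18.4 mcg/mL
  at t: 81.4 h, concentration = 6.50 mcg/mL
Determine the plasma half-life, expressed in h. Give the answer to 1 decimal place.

39.8 h

k = ln(C₁/C₂) / (t₂ − t₁) = ln(18.4/6.50) / (81.4 − 21.6)
  = 1.041 / 59.80 = 0.01741 h⁻¹
t½ = ln2 / k = 0.693147 / 0.01741 = 39.81 h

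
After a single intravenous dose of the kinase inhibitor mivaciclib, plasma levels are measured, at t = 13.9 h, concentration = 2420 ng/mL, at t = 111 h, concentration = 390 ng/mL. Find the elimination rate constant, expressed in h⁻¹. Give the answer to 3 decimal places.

0.019 h⁻¹

k = ln(C₁/C₂) / (t₂ − t₁) = ln(2420/390) / (111 − 13.9)
  = 1.825 / 97.10 = 0.01880 h⁻¹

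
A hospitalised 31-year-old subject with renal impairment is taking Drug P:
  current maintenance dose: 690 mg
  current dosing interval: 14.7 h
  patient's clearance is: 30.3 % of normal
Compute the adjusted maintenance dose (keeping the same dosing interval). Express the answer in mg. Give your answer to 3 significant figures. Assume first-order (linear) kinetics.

To keep the same average steady-state level, dosing rate must scale with clearance.
CL ratio = 30.3 / 100 = 0.3030
New dose (same interval) = 690 × 0.3030 = 209.1 mg

209 mg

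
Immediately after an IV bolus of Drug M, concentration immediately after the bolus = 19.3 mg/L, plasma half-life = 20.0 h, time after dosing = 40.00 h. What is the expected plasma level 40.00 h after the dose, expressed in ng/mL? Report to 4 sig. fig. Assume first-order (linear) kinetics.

4825 ng/mL

k = ln2 / t½ = 0.693147 / 20.0 = 0.03466 h⁻¹
t / t½ = 40.00 / 20.0 = 2 half-lives
C = C₀ × (1/2)^2 = 19.30 × 0.2500 = 4.825 mg/L
Convert: 4.825 mg/L × 1000 = 4825 ng/mL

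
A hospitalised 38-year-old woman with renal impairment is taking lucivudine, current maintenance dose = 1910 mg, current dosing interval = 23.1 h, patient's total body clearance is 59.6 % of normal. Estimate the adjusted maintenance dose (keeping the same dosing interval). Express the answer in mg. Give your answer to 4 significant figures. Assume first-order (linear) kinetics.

1138 mg

To keep the same average steady-state level, dosing rate must scale with clearance.
CL ratio = 59.6 / 100 = 0.5960
New dose (same interval) = 1910 × 0.5960 = 1138 mg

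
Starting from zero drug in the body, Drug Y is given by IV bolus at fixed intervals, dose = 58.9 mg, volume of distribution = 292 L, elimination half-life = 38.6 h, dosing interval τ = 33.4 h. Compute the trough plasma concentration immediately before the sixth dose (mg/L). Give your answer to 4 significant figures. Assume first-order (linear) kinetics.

C₀ per dose = Dose / Vd = 58.9 / 292 = 0.2017 mg/L
k = ln2 / t½ = 0.693147 / 38.6 = 0.01796 h⁻¹
Fraction remaining after one interval: r = e^(−kτ) = e^(−0.01796 × 33.4) = 0.5489
Before dose 6, 5 doses have been given (aged 1τ, 2τ, 3τ, 4τ, 5τ).
C_trough = C₀ × (r + r² + … + r^5) = C₀ × r(1−r^5)/(1−r)
        = 0.2017 × 0.5489 × (1 − 0.04983) / (1 − 0.5489) = 0.2332 mg/L

0.2332 mg/L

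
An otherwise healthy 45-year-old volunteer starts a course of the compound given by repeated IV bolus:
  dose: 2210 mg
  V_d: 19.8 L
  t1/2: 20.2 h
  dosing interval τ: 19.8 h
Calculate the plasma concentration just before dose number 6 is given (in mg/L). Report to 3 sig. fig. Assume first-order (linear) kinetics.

C₀ per dose = Dose / Vd = 2210 / 19.8 = 111.6 mg/L
k = ln2 / t½ = 0.693147 / 20.2 = 0.03431 h⁻¹
Fraction remaining after one interval: r = e^(−kτ) = e^(−0.03431 × 19.8) = 0.5070
Before dose 6, 5 doses have been given (aged 1τ, 2τ, 3τ, 4τ, 5τ).
C_trough = C₀ × (r + r² + … + r^5) = C₀ × r(1−r^5)/(1−r)
        = 111.6 × 0.5070 × (1 − 0.03350) / (1 − 0.5070) = 110.9 mg/L

111 mg/L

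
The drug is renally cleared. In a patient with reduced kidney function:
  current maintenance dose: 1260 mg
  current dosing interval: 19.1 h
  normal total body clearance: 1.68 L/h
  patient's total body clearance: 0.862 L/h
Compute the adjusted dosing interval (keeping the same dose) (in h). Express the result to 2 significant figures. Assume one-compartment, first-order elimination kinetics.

To keep the same average steady-state level, dosing rate must scale with clearance.
CL ratio = 0.862 / 1.68 = 0.5131
New interval (same dose) = 19.1 / 0.5131 = 37.22 h

37 h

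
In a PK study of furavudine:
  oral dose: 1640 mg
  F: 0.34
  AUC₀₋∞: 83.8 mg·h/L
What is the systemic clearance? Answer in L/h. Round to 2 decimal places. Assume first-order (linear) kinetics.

6.65 L/h

CL = F·Dose / AUC = 0.34 × 1640 / 83.8 = 6.654 L/h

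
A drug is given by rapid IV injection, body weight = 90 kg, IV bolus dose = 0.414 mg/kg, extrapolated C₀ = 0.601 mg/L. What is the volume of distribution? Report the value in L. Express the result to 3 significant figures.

Dose = 0.414 × 90 = 37.26 mg
Vd = Dose / C₀ = 37.26 / 0.601 = 62.00 L

62.0 L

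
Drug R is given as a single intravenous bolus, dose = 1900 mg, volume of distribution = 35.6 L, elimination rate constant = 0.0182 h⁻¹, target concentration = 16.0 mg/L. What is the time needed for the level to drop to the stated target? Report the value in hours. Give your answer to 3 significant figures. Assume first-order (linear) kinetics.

66.2 h

C₀ = Dose / Vd = 1900 / 35.6 = 53.37 mg/L
t = ln(C₀ / C) / k = ln(53.37 / 16.0) / 0.01820
  = ln(3.336) / 0.01820 = 1.205 / 0.01820 = 66.21 h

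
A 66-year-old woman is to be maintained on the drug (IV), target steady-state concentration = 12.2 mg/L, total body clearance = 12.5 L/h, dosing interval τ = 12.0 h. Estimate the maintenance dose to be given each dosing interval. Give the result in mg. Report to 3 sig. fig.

At steady state, Dose/τ = Css × CL.
Dose = Css × CL × τ = 12.2 × 12.50 × 12.0 = 1830 mg

1830 mg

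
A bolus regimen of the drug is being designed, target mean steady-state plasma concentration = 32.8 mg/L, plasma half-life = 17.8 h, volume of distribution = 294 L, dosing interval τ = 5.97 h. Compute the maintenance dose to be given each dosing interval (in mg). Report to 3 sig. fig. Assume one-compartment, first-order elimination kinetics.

2240 mg

k = ln2 / t½ = 0.693147 / 17.8 = 0.03894 h⁻¹
CL = k × Vd = 0.03894 × 294 = 11.45 L/h
At steady state, Dose/τ = Css × CL.
Dose = Css × CL × τ = 32.8 × 11.45 × 5.97 = 2242 mg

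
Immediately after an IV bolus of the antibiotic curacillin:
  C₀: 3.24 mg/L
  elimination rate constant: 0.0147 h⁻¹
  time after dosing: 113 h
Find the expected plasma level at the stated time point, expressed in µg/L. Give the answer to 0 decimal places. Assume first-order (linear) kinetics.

615 µg/L

C = C₀ · e^(−k·t) = 3.240 × e^(−0.01470 × 113)
  = 3.240 × 0.1899 = 0.6153 mg/L
Convert: 0.6153 mg/L × 1000 = 615.3 µg/L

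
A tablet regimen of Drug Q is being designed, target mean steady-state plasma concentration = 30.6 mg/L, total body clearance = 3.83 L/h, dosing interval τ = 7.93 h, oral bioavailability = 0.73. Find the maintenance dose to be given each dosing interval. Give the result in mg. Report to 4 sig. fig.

1273 mg

At steady state, F × (Dose/τ) = Css × CL.
Dose = Css × CL × τ / F = 30.6 × 3.830 × 7.93 / 0.73 = 1273 mg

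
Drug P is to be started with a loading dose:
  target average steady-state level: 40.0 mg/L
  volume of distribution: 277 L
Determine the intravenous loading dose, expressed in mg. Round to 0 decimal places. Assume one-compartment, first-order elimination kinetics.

11080 mg

LD = Css × Vd = 40.0 × 277 = 11080 mg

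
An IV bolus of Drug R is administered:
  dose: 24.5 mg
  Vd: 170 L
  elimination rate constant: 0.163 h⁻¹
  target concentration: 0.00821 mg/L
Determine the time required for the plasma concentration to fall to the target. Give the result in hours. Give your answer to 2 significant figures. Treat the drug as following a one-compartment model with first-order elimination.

C₀ = Dose / Vd = 24.50 / 170 = 0.1441 mg/L
t = ln(C₀ / C) / k = ln(0.1441 / 0.00821) / 0.1630
  = ln(17.55) / 0.1630 = 2.865 / 0.1630 = 17.58 h

18 h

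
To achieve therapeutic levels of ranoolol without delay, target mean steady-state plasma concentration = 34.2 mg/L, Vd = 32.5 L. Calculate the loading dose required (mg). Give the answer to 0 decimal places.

LD = Css × Vd = 34.2 × 32.5 = 1112 mg

1112 mg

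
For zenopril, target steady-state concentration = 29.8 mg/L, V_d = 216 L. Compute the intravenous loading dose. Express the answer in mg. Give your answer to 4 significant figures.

LD = Css × Vd = 29.8 × 216 = 6437 mg

6437 mg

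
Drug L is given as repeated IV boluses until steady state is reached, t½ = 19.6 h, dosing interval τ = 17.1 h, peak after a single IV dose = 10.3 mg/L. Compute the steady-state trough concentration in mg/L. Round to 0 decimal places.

k = ln2 / t½ = 0.693147 / 19.6 = 0.03536 h⁻¹
e^(−kτ) = e^(−0.03536 × 17.1) = 0.5463
Accumulation ratio R = 1 / (1 − e^(−kτ)) = 1 / (1 − 0.5463) = 2.204
Steady-state trough = C₀ × R × e^(−kτ) = 10.3 × 2.204 × 0.5463 = 12.40 mg/L

12 mg/L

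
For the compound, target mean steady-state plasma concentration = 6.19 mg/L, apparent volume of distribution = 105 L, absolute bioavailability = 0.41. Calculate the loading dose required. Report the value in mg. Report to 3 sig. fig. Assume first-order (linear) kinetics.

LD = Css × Vd / F = 6.19 × 105 / 0.41 = 1585 mg

1590 mg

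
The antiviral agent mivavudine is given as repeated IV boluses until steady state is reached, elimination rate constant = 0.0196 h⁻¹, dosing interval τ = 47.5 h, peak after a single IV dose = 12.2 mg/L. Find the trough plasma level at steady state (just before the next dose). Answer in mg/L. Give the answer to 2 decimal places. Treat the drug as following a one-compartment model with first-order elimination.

e^(−kτ) = e^(−0.01960 × 47.5) = 0.3942
Accumulation ratio R = 1 / (1 − e^(−kτ)) = 1 / (1 − 0.3942) = 1.651
Steady-state trough = C₀ × R × e^(−kτ) = 12.2 × 1.651 × 0.3942 = 7.940 mg/L

7.94 mg/L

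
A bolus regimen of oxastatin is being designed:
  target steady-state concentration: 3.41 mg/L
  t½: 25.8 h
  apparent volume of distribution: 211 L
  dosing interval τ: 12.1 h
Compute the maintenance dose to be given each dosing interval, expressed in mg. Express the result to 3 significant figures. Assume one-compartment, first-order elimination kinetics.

234 mg

k = ln2 / t½ = 0.693147 / 25.8 = 0.02687 h⁻¹
CL = k × Vd = 0.02687 × 211 = 5.670 L/h
At steady state, Dose/τ = Css × CL.
Dose = Css × CL × τ = 3.41 × 5.670 × 12.1 = 233.9 mg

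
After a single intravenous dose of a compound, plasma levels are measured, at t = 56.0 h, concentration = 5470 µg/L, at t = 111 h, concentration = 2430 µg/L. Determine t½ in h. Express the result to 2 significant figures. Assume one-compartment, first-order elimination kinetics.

47 h

k = ln(C₁/C₂) / (t₂ − t₁) = ln(5470/2430) / (111 − 56.0)
  = 0.8114 / 55.00 = 0.01475 h⁻¹
t½ = ln2 / k = 0.693147 / 0.01475 = 46.99 h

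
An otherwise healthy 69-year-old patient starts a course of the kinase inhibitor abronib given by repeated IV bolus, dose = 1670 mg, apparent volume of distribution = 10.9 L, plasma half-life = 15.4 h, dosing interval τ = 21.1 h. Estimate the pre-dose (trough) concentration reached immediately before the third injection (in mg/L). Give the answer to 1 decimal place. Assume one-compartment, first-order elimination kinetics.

C₀ per dose = Dose / Vd = 1670 / 10.9 = 153.2 mg/L
k = ln2 / t½ = 0.693147 / 15.4 = 0.04501 h⁻¹
Fraction remaining after one interval: r = e^(−kτ) = e^(−0.04501 × 21.1) = 0.3869
Before dose 3, 2 doses have been given (aged 1τ, 2τ).
C_trough = C₀ × (r + r²) = 153.2 × (0.3869 + 0.1497) = 82.21 mg/L

82.2 mg/L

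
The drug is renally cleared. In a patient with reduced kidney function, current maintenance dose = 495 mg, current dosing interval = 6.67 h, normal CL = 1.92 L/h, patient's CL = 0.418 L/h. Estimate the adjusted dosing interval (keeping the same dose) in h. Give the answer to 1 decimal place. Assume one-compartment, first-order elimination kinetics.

To keep the same average steady-state level, dosing rate must scale with clearance.
CL ratio = 0.418 / 1.92 = 0.2177
New interval (same dose) = 6.67 / 0.2177 = 30.64 h

30.6 h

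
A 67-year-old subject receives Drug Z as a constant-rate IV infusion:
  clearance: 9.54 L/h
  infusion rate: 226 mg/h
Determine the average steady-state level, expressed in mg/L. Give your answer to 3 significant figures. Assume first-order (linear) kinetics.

23.7 mg/L

At steady state Css = R₀ / CL = 226 / 9.540 = 23.69 mg/L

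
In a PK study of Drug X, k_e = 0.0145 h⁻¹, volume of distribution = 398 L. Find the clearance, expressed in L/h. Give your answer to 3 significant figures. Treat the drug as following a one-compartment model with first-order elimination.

5.77 L/h

CL = k × Vd = 0.0145 × 398 = 5.771 L/h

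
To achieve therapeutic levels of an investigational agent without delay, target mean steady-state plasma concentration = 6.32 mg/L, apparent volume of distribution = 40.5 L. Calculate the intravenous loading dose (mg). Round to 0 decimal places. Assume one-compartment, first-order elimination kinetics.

LD = Css × Vd = 6.32 × 40.5 = 256.0 mg

256 mg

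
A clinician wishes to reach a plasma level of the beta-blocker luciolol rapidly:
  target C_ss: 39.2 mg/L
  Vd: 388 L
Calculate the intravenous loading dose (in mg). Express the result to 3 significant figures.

LD = Css × Vd = 39.2 × 388 = 15210 mg

15200 mg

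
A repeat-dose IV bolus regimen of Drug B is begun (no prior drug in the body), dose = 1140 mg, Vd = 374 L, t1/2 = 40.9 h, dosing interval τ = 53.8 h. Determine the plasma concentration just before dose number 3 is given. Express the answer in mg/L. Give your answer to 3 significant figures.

C₀ per dose = Dose / Vd = 1140 / 374 = 3.048 mg/L
k = ln2 / t½ = 0.693147 / 40.9 = 0.01695 h⁻¹
Fraction remaining after one interval: r = e^(−kτ) = e^(−0.01695 × 53.8) = 0.4018
Before dose 3, 2 doses have been given (aged 1τ, 2τ).
C_trough = C₀ × (r + r²) = 3.048 × (0.4018 + 0.1614) = 1.717 mg/L

1.72 mg/L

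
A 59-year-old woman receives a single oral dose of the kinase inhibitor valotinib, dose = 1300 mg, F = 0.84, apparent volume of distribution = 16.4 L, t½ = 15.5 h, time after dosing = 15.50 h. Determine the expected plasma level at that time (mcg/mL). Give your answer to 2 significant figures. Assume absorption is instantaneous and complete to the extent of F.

Amount reaching circulation = F × Dose = 0.84 × 1300 = 1092 mg
C₀ = F·Dose / Vd = 1092 / 16.4 = 66.59 mg/L
k = ln2 / t½ = 0.693147 / 15.5 = 0.04472 h⁻¹
t / t½ = 15.50 / 15.5 = 1 half-lives
C = C₀ × (1/2)^1 = 66.59 × 0.5000 = 33.30 mg/L
(33.30 mg/L = 33.30 mcg/mL)

33 mcg/mL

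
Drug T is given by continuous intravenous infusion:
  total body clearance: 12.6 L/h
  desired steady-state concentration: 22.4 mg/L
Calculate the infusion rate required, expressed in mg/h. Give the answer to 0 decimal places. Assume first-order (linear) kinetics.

282 mg/h

At steady state, infusion rate R₀ = Css × CL = 22.4 × 12.60 = 282.2 mg/h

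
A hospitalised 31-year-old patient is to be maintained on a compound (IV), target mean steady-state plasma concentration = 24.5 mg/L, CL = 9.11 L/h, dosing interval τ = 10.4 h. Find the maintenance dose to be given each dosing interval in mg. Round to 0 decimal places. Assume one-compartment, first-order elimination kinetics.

At steady state, Dose/τ = Css × CL.
Dose = Css × CL × τ = 24.5 × 9.110 × 10.4 = 2321 mg

2321 mg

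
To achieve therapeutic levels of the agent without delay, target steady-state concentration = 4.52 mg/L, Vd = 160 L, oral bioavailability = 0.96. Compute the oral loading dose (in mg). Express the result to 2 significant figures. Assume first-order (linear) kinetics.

750 mg

LD = Css × Vd / F = 4.52 × 160 / 0.96 = 753.3 mg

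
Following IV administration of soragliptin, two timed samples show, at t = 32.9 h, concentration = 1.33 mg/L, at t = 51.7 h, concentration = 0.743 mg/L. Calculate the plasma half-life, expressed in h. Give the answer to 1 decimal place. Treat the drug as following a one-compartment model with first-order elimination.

k = ln(C₁/C₂) / (t₂ − t₁) = ln(1.33/0.743) / (51.7 − 32.9)
  = 0.5822 / 18.80 = 0.03097 h⁻¹
t½ = ln2 / k = 0.693147 / 0.03097 = 22.38 h

22.4 h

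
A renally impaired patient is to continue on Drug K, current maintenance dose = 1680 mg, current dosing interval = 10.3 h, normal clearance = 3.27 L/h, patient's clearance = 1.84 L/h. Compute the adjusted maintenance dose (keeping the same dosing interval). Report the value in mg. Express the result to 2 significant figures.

950 mg

To keep the same average steady-state level, dosing rate must scale with clearance.
CL ratio = 1.84 / 3.27 = 0.5627
New dose (same interval) = 1680 × 0.5627 = 945.3 mg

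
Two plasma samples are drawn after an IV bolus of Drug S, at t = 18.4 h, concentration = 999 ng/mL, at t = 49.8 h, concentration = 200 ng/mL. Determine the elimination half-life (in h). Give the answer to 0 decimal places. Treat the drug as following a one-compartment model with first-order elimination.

14 h

k = ln(C₁/C₂) / (t₂ − t₁) = ln(999/200) / (49.8 − 18.4)
  = 1.608 / 31.40 = 0.05121 h⁻¹
t½ = ln2 / k = 0.693147 / 0.05121 = 13.54 h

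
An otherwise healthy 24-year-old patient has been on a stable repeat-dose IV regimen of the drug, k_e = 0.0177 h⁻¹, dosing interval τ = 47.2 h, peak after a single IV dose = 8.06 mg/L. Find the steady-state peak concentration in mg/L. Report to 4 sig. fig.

e^(−kτ) = e^(−0.01770 × 47.2) = 0.4337
Accumulation ratio R = 1 / (1 − e^(−kτ)) = 1 / (1 − 0.4337) = 1.766
Steady-state peak = C₀ × R = 8.06 × 1.766 = 14.23 mg/L

14.23 mg/L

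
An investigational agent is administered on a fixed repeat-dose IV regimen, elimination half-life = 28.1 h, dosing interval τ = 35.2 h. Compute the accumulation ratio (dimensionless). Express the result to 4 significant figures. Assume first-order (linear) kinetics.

1.723

k = ln2 / t½ = 0.693147 / 28.1 = 0.02467 h⁻¹
e^(−kτ) = e^(−0.02467 × 35.2) = 0.4196
Accumulation ratio R = 1 / (1 − e^(−kτ)) = 1 / (1 − 0.4196) = 1.723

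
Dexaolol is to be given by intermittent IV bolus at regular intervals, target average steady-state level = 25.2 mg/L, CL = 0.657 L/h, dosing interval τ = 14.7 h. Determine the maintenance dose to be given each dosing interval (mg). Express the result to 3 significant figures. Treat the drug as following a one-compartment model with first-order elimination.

243 mg

At steady state, Dose/τ = Css × CL.
Dose = Css × CL × τ = 25.2 × 0.6570 × 14.7 = 243.4 mg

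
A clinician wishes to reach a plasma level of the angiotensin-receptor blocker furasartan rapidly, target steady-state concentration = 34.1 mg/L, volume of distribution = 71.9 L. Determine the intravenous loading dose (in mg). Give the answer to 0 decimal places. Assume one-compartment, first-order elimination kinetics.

2452 mg

LD = Css × Vd = 34.1 × 71.9 = 2452 mg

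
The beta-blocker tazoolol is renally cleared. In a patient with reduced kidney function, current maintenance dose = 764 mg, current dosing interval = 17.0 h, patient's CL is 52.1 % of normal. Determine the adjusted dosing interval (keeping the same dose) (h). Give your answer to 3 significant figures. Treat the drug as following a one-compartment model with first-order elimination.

32.6 h

To keep the same average steady-state level, dosing rate must scale with clearance.
CL ratio = 52.1 / 100 = 0.5210
New interval (same dose) = 17.0 / 0.5210 = 32.63 h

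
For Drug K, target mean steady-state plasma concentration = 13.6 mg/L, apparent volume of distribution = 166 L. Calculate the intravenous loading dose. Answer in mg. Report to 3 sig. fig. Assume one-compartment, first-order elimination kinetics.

2260 mg

LD = Css × Vd = 13.6 × 166 = 2258 mg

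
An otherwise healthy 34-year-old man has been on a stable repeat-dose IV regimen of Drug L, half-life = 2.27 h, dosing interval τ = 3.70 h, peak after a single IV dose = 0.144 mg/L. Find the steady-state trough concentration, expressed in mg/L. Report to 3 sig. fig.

k = ln2 / t½ = 0.693147 / 2.27 = 0.3054 h⁻¹
e^(−kτ) = e^(−0.3054 × 3.70) = 0.3230
Accumulation ratio R = 1 / (1 − e^(−kτ)) = 1 / (1 − 0.3230) = 1.477
Steady-state trough = C₀ × R × e^(−kτ) = 0.144 × 1.477 × 0.3230 = 0.06870 mg/L

0.0687 mg/L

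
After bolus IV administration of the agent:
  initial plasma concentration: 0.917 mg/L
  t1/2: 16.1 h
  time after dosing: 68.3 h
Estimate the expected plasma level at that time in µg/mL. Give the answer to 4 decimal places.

0.0485 µg/mL

k = ln2 / t½ = 0.693147 / 16.1 = 0.04305 h⁻¹
C = C₀ · e^(−k·t) = 0.9170 × e^(−0.04305 × 68.3)
  = 0.9170 × 0.05285 = 0.04846 mg/L
(0.04846 mg/L = 0.04846 µg/mL)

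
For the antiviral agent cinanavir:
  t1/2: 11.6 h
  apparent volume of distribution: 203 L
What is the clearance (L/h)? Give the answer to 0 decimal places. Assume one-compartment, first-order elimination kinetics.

12 L/h

k = ln2 / t½ = 0.693147 / 11.6 = 0.05975 h⁻¹
CL = k × Vd = 0.05975 × 203 = 12.13 L/h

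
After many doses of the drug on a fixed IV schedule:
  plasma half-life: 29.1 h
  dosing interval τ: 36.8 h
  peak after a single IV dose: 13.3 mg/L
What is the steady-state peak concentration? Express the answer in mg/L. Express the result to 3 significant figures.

22.8 mg/L

k = ln2 / t½ = 0.693147 / 29.1 = 0.02382 h⁻¹
e^(−kτ) = e^(−0.02382 × 36.8) = 0.4162
Accumulation ratio R = 1 / (1 − e^(−kτ)) = 1 / (1 − 0.4162) = 1.713
Steady-state peak = C₀ × R = 13.3 × 1.713 = 22.78 mg/L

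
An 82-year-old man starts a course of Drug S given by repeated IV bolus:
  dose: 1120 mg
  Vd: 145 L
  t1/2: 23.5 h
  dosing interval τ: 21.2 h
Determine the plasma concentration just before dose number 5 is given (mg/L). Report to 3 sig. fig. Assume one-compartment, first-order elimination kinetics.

8.16 mg/L

C₀ per dose = Dose / Vd = 1120 / 145 = 7.724 mg/L
k = ln2 / t½ = 0.693147 / 23.5 = 0.02950 h⁻¹
Fraction remaining after one interval: r = e^(−kτ) = e^(−0.02950 × 21.2) = 0.5350
Before dose 5, 4 doses have been given (aged 1τ, 2τ, 3τ, 4τ).
C_trough = C₀ × (r + r² + … + r^4) = C₀ × r(1−r^4)/(1−r)
        = 7.724 × 0.5350 × (1 − 0.08192) / (1 − 0.5350) = 8.159 mg/L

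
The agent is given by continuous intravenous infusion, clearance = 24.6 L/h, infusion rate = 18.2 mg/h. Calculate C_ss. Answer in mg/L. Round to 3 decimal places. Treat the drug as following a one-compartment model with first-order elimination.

0.740 mg/L

At steady state Css = R₀ / CL = 18.2 / 24.60 = 0.7398 mg/L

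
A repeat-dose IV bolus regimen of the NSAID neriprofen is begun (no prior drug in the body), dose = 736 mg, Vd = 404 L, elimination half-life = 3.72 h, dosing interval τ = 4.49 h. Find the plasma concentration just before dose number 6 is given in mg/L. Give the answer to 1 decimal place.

1.4 mg/L

C₀ per dose = Dose / Vd = 736 / 404 = 1.822 mg/L
k = ln2 / t½ = 0.693147 / 3.72 = 0.1863 h⁻¹
Fraction remaining after one interval: r = e^(−kτ) = e^(−0.1863 × 4.49) = 0.4332
Before dose 6, 5 doses have been given (aged 1τ, 2τ, 3τ, 4τ, 5τ).
C_trough = C₀ × (r + r² + … + r^5) = C₀ × r(1−r^5)/(1−r)
        = 1.822 × 0.4332 × (1 − 0.01526) / (1 − 0.4332) = 1.371 mg/L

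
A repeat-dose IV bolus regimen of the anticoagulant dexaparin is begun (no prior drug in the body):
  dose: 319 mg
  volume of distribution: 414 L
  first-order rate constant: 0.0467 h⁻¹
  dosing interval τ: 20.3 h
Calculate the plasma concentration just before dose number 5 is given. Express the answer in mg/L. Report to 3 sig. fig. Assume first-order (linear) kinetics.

C₀ per dose = Dose / Vd = 319 / 414 = 0.7705 mg/L
Fraction remaining after one interval: r = e^(−kτ) = e^(−0.04670 × 20.3) = 0.3875
Before dose 5, 4 doses have been given (aged 1τ, 2τ, 3τ, 4τ).
C_trough = C₀ × (r + r² + … + r^4) = C₀ × r(1−r^4)/(1−r)
        = 0.7705 × 0.3875 × (1 − 0.02255) / (1 − 0.3875) = 0.4765 mg/L

0.477 mg/L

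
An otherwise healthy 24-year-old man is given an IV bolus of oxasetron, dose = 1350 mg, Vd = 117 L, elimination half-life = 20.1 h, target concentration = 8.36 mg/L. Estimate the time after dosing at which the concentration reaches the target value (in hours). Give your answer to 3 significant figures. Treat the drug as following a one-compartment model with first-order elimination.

C₀ = Dose / Vd = 1350 / 117 = 11.54 mg/L
k = ln2 / t½ = 0.693147 / 20.1 = 0.03448 h⁻¹
t = ln(C₀ / C) / k = ln(11.54 / 8.36) / 0.03448
  = ln(1.380) / 0.03448 = 0.3221 / 0.03448 = 9.342 h

9.34 h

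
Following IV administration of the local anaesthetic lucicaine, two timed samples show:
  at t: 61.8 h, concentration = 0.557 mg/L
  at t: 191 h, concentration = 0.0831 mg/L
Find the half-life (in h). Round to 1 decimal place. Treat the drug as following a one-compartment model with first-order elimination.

k = ln(C₁/C₂) / (t₂ − t₁) = ln(0.557/0.0831) / (191 − 61.8)
  = 1.903 / 129.2 = 0.01473 h⁻¹
t½ = ln2 / k = 0.693147 / 0.01473 = 47.06 h

47.1 h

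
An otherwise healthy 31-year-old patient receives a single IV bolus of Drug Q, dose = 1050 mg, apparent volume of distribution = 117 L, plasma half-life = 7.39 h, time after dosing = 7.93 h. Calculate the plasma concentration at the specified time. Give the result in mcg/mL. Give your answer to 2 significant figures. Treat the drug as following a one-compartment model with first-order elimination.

C₀ = Dose / Vd = 1050 / 117 = 8.974 mg/L
k = ln2 / t½ = 0.693147 / 7.39 = 0.09380 h⁻¹
C = C₀ · e^(−k·t) = 8.974 × e^(−0.09380 × 7.93)
  = 8.974 × 0.4753 = 4.265 mg/L
(4.265 mg/L = 4.265 mcg/mL)

4.3 mcg/mL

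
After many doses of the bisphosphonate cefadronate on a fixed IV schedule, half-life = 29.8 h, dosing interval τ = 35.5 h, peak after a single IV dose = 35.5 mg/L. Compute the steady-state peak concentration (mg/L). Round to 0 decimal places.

k = ln2 / t½ = 0.693147 / 29.8 = 0.02326 h⁻¹
e^(−kτ) = e^(−0.02326 × 35.5) = 0.4379
Accumulation ratio R = 1 / (1 − e^(−kτ)) = 1 / (1 − 0.4379) = 1.779
Steady-state peak = C₀ × R = 35.5 × 1.779 = 63.15 mg/L

63 mg/L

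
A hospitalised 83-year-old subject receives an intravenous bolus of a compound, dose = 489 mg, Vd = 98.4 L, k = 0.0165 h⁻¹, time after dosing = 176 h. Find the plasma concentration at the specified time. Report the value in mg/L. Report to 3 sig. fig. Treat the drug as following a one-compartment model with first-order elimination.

C₀ = Dose / Vd = 489.0 / 98.4 = 4.970 mg/L
C = C₀ · e^(−k·t) = 4.970 × e^(−0.01650 × 176)
  = 4.970 × 0.05480 = 0.2724 mg/L

0.272 mg/L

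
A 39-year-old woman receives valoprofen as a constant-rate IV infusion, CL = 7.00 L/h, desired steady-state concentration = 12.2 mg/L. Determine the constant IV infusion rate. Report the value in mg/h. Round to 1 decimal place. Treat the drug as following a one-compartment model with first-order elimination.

At steady state, infusion rate R₀ = Css × CL = 12.2 × 7.000 = 85.40 mg/h

85.4 mg/h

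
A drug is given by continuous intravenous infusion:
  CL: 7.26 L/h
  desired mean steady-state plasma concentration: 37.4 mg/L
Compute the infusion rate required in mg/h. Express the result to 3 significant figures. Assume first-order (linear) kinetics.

At steady state, infusion rate R₀ = Css × CL = 37.4 × 7.260 = 271.5 mg/h

272 mg/h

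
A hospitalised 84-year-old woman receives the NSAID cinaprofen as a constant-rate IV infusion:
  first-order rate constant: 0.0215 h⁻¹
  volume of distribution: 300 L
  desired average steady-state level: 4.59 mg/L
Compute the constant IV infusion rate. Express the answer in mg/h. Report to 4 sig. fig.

CL = k × Vd = 0.02150 × 300 = 6.450 L/h
At steady state, infusion rate R₀ = Css × CL = 4.59 × 6.450 = 29.61 mg/h

29.61 mg/h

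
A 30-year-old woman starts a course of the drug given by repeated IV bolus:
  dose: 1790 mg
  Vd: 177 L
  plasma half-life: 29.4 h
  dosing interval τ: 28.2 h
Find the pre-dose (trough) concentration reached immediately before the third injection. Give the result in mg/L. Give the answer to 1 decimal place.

7.9 mg/L

C₀ per dose = Dose / Vd = 1790 / 177 = 10.11 mg/L
k = ln2 / t½ = 0.693147 / 29.4 = 0.02358 h⁻¹
Fraction remaining after one interval: r = e^(−kτ) = e^(−0.02358 × 28.2) = 0.5143
Before dose 3, 2 doses have been given (aged 1τ, 2τ).
C_trough = C₀ × (r + r²) = 10.11 × (0.5143 + 0.2645) = 7.874 mg/L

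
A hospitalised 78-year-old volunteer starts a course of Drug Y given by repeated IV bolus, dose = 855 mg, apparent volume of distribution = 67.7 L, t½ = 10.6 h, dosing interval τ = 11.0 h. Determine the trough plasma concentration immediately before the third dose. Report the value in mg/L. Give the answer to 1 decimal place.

9.1 mg/L

C₀ per dose = Dose / Vd = 855 / 67.7 = 12.63 mg/L
k = ln2 / t½ = 0.693147 / 10.6 = 0.06539 h⁻¹
Fraction remaining after one interval: r = e^(−kτ) = e^(−0.06539 × 11.0) = 0.4871
Before dose 3, 2 doses have been given (aged 1τ, 2τ).
C_trough = C₀ × (r + r²) = 12.63 × (0.4871 + 0.2373) = 9.149 mg/L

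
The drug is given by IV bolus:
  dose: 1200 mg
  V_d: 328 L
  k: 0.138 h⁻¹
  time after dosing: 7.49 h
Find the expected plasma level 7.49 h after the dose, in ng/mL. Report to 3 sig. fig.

C₀ = Dose / Vd = 1200 / 328 = 3.659 mg/L
C = C₀ · e^(−k·t) = 3.659 × e^(−0.1380 × 7.49)
  = 3.659 × 0.3557 = 1.302 mg/L
Convert: 1.302 mg/L × 1000 = 1302 ng/mL

1300 ng/mL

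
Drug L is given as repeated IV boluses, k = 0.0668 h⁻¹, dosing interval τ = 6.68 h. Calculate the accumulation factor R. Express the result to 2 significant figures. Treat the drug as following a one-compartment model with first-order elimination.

e^(−kτ) = e^(−0.06680 × 6.68) = 0.6400
Accumulation ratio R = 1 / (1 − e^(−kτ)) = 1 / (1 − 0.6400) = 2.778

2.8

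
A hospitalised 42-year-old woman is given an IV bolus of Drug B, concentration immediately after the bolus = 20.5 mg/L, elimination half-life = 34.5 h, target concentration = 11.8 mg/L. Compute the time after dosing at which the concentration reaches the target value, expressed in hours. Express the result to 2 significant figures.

k = ln2 / t½ = 0.693147 / 34.5 = 0.02009 h⁻¹
t = ln(C₀ / C) / k = ln(20.50 / 11.8) / 0.02009
  = ln(1.737) / 0.02009 = 0.5522 / 0.02009 = 27.49 h

27 h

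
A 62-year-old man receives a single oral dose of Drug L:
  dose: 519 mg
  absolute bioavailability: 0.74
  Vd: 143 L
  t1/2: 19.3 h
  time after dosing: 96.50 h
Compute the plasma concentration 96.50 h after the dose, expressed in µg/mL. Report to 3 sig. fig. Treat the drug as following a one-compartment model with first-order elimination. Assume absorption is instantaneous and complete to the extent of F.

0.0839 µg/mL

Amount reaching circulation = F × Dose = 0.74 × 519.0 = 384.1 mg
C₀ = F·Dose / Vd = 384.1 / 143 = 2.686 mg/L
k = ln2 / t½ = 0.693147 / 19.3 = 0.03591 h⁻¹
t / t½ = 96.50 / 19.3 = 5 half-lives
C = C₀ × (1/2)^5 = 2.686 × 0.03125 = 0.08394 mg/L
(0.08394 mg/L = 0.08394 µg/mL)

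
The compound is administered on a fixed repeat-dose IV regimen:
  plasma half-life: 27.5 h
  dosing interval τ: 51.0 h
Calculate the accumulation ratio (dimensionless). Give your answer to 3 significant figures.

k = ln2 / t½ = 0.693147 / 27.5 = 0.02521 h⁻¹
e^(−kτ) = e^(−0.02521 × 51.0) = 0.2765
Accumulation ratio R = 1 / (1 − e^(−kτ)) = 1 / (1 − 0.2765) = 1.382

1.38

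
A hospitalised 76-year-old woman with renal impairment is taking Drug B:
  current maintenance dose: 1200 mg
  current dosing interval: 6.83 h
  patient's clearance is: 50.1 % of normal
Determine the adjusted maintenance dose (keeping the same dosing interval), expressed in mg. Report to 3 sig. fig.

To keep the same average steady-state level, dosing rate must scale with clearance.
CL ratio = 50.1 / 100 = 0.5010
New dose (same interval) = 1200 × 0.5010 = 601.2 mg

601 mg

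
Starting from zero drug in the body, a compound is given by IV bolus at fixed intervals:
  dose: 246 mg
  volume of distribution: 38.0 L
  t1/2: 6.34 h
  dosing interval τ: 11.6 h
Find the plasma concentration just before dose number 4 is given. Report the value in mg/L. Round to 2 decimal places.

C₀ per dose = Dose / Vd = 246 / 38.0 = 6.474 mg/L
k = ln2 / t½ = 0.693147 / 6.34 = 0.1093 h⁻¹
Fraction remaining after one interval: r = e^(−kτ) = e^(−0.1093 × 11.6) = 0.2814
Before dose 4, 3 doses have been given (aged 1τ, 2τ, 3τ).
C_trough = C₀ × (r + r² + … + r^3) = C₀ × r(1−r^3)/(1−r)
        = 6.474 × 0.2814 × (1 − 0.02228) / (1 − 0.2814) = 2.479 mg/L

2.48 mg/L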